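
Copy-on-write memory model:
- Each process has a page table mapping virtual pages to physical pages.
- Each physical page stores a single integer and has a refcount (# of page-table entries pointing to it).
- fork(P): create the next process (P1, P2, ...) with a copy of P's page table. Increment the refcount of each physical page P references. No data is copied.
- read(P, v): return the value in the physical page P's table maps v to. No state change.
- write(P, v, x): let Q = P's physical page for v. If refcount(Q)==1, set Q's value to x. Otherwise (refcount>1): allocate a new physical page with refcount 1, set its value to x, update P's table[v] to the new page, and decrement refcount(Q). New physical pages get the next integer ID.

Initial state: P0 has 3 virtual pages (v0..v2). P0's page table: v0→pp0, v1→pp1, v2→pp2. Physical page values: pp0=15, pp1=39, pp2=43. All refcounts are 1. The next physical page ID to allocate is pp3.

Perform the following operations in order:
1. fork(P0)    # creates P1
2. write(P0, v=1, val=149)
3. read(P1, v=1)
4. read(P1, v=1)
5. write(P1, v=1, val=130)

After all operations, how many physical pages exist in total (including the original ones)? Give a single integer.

Answer: 4

Derivation:
Op 1: fork(P0) -> P1. 3 ppages; refcounts: pp0:2 pp1:2 pp2:2
Op 2: write(P0, v1, 149). refcount(pp1)=2>1 -> COPY to pp3. 4 ppages; refcounts: pp0:2 pp1:1 pp2:2 pp3:1
Op 3: read(P1, v1) -> 39. No state change.
Op 4: read(P1, v1) -> 39. No state change.
Op 5: write(P1, v1, 130). refcount(pp1)=1 -> write in place. 4 ppages; refcounts: pp0:2 pp1:1 pp2:2 pp3:1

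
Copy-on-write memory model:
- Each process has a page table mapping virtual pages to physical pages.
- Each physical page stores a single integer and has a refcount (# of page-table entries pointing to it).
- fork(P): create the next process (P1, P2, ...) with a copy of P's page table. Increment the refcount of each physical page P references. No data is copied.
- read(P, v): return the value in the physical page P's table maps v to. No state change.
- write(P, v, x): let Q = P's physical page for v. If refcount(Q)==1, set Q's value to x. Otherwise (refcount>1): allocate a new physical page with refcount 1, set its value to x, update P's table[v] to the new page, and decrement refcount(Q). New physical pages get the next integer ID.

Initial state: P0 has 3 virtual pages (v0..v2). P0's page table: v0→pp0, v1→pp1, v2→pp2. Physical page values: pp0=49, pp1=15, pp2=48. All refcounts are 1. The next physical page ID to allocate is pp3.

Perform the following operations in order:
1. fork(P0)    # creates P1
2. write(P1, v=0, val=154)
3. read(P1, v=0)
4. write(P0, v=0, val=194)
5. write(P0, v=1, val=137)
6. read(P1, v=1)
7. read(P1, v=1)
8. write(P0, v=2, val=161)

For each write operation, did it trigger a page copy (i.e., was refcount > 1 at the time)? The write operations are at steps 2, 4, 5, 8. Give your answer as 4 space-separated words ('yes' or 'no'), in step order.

Op 1: fork(P0) -> P1. 3 ppages; refcounts: pp0:2 pp1:2 pp2:2
Op 2: write(P1, v0, 154). refcount(pp0)=2>1 -> COPY to pp3. 4 ppages; refcounts: pp0:1 pp1:2 pp2:2 pp3:1
Op 3: read(P1, v0) -> 154. No state change.
Op 4: write(P0, v0, 194). refcount(pp0)=1 -> write in place. 4 ppages; refcounts: pp0:1 pp1:2 pp2:2 pp3:1
Op 5: write(P0, v1, 137). refcount(pp1)=2>1 -> COPY to pp4. 5 ppages; refcounts: pp0:1 pp1:1 pp2:2 pp3:1 pp4:1
Op 6: read(P1, v1) -> 15. No state change.
Op 7: read(P1, v1) -> 15. No state change.
Op 8: write(P0, v2, 161). refcount(pp2)=2>1 -> COPY to pp5. 6 ppages; refcounts: pp0:1 pp1:1 pp2:1 pp3:1 pp4:1 pp5:1

yes no yes yes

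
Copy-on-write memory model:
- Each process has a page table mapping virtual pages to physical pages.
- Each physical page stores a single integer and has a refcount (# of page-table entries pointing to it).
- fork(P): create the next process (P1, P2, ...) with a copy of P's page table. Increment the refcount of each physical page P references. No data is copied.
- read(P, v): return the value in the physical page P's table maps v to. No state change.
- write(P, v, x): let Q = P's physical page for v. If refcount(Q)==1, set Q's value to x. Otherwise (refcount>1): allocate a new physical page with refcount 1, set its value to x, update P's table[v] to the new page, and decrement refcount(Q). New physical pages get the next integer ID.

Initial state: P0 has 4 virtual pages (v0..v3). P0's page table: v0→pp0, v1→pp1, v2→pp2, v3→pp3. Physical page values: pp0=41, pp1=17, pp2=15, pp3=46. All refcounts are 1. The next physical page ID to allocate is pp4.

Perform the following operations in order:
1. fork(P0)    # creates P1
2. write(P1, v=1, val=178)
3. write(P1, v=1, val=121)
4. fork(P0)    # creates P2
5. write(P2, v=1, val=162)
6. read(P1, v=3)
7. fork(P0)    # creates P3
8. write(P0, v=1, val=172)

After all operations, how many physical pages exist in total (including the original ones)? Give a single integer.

Op 1: fork(P0) -> P1. 4 ppages; refcounts: pp0:2 pp1:2 pp2:2 pp3:2
Op 2: write(P1, v1, 178). refcount(pp1)=2>1 -> COPY to pp4. 5 ppages; refcounts: pp0:2 pp1:1 pp2:2 pp3:2 pp4:1
Op 3: write(P1, v1, 121). refcount(pp4)=1 -> write in place. 5 ppages; refcounts: pp0:2 pp1:1 pp2:2 pp3:2 pp4:1
Op 4: fork(P0) -> P2. 5 ppages; refcounts: pp0:3 pp1:2 pp2:3 pp3:3 pp4:1
Op 5: write(P2, v1, 162). refcount(pp1)=2>1 -> COPY to pp5. 6 ppages; refcounts: pp0:3 pp1:1 pp2:3 pp3:3 pp4:1 pp5:1
Op 6: read(P1, v3) -> 46. No state change.
Op 7: fork(P0) -> P3. 6 ppages; refcounts: pp0:4 pp1:2 pp2:4 pp3:4 pp4:1 pp5:1
Op 8: write(P0, v1, 172). refcount(pp1)=2>1 -> COPY to pp6. 7 ppages; refcounts: pp0:4 pp1:1 pp2:4 pp3:4 pp4:1 pp5:1 pp6:1

Answer: 7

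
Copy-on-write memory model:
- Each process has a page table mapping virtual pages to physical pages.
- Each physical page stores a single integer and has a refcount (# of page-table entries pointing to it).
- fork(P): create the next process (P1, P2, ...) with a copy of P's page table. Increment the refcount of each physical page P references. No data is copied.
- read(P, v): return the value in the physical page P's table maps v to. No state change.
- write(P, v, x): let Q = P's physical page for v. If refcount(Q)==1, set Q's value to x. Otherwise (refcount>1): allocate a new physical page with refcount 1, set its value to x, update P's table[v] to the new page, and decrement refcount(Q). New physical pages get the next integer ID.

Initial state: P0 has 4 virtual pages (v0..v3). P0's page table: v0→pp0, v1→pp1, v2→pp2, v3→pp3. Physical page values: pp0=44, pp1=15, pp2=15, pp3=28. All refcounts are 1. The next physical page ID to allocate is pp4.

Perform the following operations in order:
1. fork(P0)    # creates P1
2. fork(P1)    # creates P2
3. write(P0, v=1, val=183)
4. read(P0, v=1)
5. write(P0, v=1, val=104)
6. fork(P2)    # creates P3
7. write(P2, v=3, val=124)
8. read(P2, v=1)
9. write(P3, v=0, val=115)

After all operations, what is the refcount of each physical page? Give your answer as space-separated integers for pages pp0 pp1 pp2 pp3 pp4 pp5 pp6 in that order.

Op 1: fork(P0) -> P1. 4 ppages; refcounts: pp0:2 pp1:2 pp2:2 pp3:2
Op 2: fork(P1) -> P2. 4 ppages; refcounts: pp0:3 pp1:3 pp2:3 pp3:3
Op 3: write(P0, v1, 183). refcount(pp1)=3>1 -> COPY to pp4. 5 ppages; refcounts: pp0:3 pp1:2 pp2:3 pp3:3 pp4:1
Op 4: read(P0, v1) -> 183. No state change.
Op 5: write(P0, v1, 104). refcount(pp4)=1 -> write in place. 5 ppages; refcounts: pp0:3 pp1:2 pp2:3 pp3:3 pp4:1
Op 6: fork(P2) -> P3. 5 ppages; refcounts: pp0:4 pp1:3 pp2:4 pp3:4 pp4:1
Op 7: write(P2, v3, 124). refcount(pp3)=4>1 -> COPY to pp5. 6 ppages; refcounts: pp0:4 pp1:3 pp2:4 pp3:3 pp4:1 pp5:1
Op 8: read(P2, v1) -> 15. No state change.
Op 9: write(P3, v0, 115). refcount(pp0)=4>1 -> COPY to pp6. 7 ppages; refcounts: pp0:3 pp1:3 pp2:4 pp3:3 pp4:1 pp5:1 pp6:1

Answer: 3 3 4 3 1 1 1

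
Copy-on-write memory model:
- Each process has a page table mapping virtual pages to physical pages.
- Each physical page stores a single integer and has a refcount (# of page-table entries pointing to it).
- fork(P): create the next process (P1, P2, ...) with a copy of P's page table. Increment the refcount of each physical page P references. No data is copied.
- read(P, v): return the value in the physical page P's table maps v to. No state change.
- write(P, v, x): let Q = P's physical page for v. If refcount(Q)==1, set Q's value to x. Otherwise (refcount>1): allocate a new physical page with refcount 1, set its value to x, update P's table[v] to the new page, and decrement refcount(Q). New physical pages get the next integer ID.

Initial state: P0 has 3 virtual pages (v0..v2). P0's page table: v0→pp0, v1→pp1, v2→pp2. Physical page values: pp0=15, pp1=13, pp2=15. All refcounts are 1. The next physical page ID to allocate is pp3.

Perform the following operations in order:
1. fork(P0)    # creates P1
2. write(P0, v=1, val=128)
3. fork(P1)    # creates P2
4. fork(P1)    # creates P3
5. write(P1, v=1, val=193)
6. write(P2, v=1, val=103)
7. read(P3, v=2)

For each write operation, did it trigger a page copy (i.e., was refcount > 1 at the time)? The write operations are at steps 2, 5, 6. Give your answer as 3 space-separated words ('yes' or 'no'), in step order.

Op 1: fork(P0) -> P1. 3 ppages; refcounts: pp0:2 pp1:2 pp2:2
Op 2: write(P0, v1, 128). refcount(pp1)=2>1 -> COPY to pp3. 4 ppages; refcounts: pp0:2 pp1:1 pp2:2 pp3:1
Op 3: fork(P1) -> P2. 4 ppages; refcounts: pp0:3 pp1:2 pp2:3 pp3:1
Op 4: fork(P1) -> P3. 4 ppages; refcounts: pp0:4 pp1:3 pp2:4 pp3:1
Op 5: write(P1, v1, 193). refcount(pp1)=3>1 -> COPY to pp4. 5 ppages; refcounts: pp0:4 pp1:2 pp2:4 pp3:1 pp4:1
Op 6: write(P2, v1, 103). refcount(pp1)=2>1 -> COPY to pp5. 6 ppages; refcounts: pp0:4 pp1:1 pp2:4 pp3:1 pp4:1 pp5:1
Op 7: read(P3, v2) -> 15. No state change.

yes yes yes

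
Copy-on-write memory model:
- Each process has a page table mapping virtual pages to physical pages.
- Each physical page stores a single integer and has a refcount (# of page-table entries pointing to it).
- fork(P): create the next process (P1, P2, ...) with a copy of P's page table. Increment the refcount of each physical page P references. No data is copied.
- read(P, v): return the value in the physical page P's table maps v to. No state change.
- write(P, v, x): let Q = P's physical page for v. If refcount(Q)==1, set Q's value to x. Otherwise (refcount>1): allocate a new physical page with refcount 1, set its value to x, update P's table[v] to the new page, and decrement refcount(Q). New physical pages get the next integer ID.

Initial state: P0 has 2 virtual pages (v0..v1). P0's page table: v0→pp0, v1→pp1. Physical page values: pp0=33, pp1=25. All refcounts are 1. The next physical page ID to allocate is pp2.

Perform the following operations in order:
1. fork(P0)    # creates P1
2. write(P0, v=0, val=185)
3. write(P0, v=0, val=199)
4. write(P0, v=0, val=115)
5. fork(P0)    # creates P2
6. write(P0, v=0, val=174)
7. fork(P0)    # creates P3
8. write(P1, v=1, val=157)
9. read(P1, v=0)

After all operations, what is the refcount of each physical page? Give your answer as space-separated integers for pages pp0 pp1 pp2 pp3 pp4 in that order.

Op 1: fork(P0) -> P1. 2 ppages; refcounts: pp0:2 pp1:2
Op 2: write(P0, v0, 185). refcount(pp0)=2>1 -> COPY to pp2. 3 ppages; refcounts: pp0:1 pp1:2 pp2:1
Op 3: write(P0, v0, 199). refcount(pp2)=1 -> write in place. 3 ppages; refcounts: pp0:1 pp1:2 pp2:1
Op 4: write(P0, v0, 115). refcount(pp2)=1 -> write in place. 3 ppages; refcounts: pp0:1 pp1:2 pp2:1
Op 5: fork(P0) -> P2. 3 ppages; refcounts: pp0:1 pp1:3 pp2:2
Op 6: write(P0, v0, 174). refcount(pp2)=2>1 -> COPY to pp3. 4 ppages; refcounts: pp0:1 pp1:3 pp2:1 pp3:1
Op 7: fork(P0) -> P3. 4 ppages; refcounts: pp0:1 pp1:4 pp2:1 pp3:2
Op 8: write(P1, v1, 157). refcount(pp1)=4>1 -> COPY to pp4. 5 ppages; refcounts: pp0:1 pp1:3 pp2:1 pp3:2 pp4:1
Op 9: read(P1, v0) -> 33. No state change.

Answer: 1 3 1 2 1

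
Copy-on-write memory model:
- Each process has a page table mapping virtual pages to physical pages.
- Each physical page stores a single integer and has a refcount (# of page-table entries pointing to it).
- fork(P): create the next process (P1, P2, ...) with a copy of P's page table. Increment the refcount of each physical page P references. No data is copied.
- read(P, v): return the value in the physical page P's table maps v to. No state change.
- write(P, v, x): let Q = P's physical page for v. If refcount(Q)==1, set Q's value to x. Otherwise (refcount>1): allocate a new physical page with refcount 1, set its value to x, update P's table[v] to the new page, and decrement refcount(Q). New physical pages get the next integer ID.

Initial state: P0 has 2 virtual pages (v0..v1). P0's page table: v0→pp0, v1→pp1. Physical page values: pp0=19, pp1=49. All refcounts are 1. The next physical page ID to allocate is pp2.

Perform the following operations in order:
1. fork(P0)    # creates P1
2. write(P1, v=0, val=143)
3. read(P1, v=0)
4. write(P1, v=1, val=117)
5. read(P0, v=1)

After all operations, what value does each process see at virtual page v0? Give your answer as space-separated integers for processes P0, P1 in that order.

Op 1: fork(P0) -> P1. 2 ppages; refcounts: pp0:2 pp1:2
Op 2: write(P1, v0, 143). refcount(pp0)=2>1 -> COPY to pp2. 3 ppages; refcounts: pp0:1 pp1:2 pp2:1
Op 3: read(P1, v0) -> 143. No state change.
Op 4: write(P1, v1, 117). refcount(pp1)=2>1 -> COPY to pp3. 4 ppages; refcounts: pp0:1 pp1:1 pp2:1 pp3:1
Op 5: read(P0, v1) -> 49. No state change.
P0: v0 -> pp0 = 19
P1: v0 -> pp2 = 143

Answer: 19 143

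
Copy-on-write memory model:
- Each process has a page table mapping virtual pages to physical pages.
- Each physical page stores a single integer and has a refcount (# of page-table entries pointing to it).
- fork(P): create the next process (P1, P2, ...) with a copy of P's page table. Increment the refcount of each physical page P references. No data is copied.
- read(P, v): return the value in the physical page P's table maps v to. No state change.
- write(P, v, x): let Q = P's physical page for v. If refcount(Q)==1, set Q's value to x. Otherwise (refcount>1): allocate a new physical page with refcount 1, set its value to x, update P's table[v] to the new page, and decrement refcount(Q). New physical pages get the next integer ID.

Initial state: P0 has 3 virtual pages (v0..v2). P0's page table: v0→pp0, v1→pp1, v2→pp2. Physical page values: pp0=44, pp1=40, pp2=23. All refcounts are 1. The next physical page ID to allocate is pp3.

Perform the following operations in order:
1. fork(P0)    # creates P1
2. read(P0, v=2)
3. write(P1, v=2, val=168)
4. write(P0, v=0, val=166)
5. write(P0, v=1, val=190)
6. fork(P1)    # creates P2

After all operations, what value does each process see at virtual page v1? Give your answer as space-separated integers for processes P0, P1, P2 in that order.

Op 1: fork(P0) -> P1. 3 ppages; refcounts: pp0:2 pp1:2 pp2:2
Op 2: read(P0, v2) -> 23. No state change.
Op 3: write(P1, v2, 168). refcount(pp2)=2>1 -> COPY to pp3. 4 ppages; refcounts: pp0:2 pp1:2 pp2:1 pp3:1
Op 4: write(P0, v0, 166). refcount(pp0)=2>1 -> COPY to pp4. 5 ppages; refcounts: pp0:1 pp1:2 pp2:1 pp3:1 pp4:1
Op 5: write(P0, v1, 190). refcount(pp1)=2>1 -> COPY to pp5. 6 ppages; refcounts: pp0:1 pp1:1 pp2:1 pp3:1 pp4:1 pp5:1
Op 6: fork(P1) -> P2. 6 ppages; refcounts: pp0:2 pp1:2 pp2:1 pp3:2 pp4:1 pp5:1
P0: v1 -> pp5 = 190
P1: v1 -> pp1 = 40
P2: v1 -> pp1 = 40

Answer: 190 40 40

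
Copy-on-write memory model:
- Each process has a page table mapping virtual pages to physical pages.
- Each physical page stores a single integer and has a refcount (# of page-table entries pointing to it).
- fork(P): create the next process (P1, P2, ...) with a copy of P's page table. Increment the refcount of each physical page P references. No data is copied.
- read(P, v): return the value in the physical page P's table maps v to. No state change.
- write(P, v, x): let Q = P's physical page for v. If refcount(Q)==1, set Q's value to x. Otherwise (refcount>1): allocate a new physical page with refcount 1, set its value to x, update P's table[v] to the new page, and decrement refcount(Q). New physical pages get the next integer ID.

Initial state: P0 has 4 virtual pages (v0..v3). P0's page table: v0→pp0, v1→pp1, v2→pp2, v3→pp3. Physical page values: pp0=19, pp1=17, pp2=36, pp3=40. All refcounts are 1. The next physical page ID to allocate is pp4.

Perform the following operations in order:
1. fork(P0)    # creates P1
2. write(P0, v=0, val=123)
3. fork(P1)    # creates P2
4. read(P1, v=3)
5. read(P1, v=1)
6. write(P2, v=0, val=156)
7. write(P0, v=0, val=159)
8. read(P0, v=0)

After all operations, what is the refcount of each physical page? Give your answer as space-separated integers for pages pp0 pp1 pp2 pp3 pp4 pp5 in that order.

Answer: 1 3 3 3 1 1

Derivation:
Op 1: fork(P0) -> P1. 4 ppages; refcounts: pp0:2 pp1:2 pp2:2 pp3:2
Op 2: write(P0, v0, 123). refcount(pp0)=2>1 -> COPY to pp4. 5 ppages; refcounts: pp0:1 pp1:2 pp2:2 pp3:2 pp4:1
Op 3: fork(P1) -> P2. 5 ppages; refcounts: pp0:2 pp1:3 pp2:3 pp3:3 pp4:1
Op 4: read(P1, v3) -> 40. No state change.
Op 5: read(P1, v1) -> 17. No state change.
Op 6: write(P2, v0, 156). refcount(pp0)=2>1 -> COPY to pp5. 6 ppages; refcounts: pp0:1 pp1:3 pp2:3 pp3:3 pp4:1 pp5:1
Op 7: write(P0, v0, 159). refcount(pp4)=1 -> write in place. 6 ppages; refcounts: pp0:1 pp1:3 pp2:3 pp3:3 pp4:1 pp5:1
Op 8: read(P0, v0) -> 159. No state change.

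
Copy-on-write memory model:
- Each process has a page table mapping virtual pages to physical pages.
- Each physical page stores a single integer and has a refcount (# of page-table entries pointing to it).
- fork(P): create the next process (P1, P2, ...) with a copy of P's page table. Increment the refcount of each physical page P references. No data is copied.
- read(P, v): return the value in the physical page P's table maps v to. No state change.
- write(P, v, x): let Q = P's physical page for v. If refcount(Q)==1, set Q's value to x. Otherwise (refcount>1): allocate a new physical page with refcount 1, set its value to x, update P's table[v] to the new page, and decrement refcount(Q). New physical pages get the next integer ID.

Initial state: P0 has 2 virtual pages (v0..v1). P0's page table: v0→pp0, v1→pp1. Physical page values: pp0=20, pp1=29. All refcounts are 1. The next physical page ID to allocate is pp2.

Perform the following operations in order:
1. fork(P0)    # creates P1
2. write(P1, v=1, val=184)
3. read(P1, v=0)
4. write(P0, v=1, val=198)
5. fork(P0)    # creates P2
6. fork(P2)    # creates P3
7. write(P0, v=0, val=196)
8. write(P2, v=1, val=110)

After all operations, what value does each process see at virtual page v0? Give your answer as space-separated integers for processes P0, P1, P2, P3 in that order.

Answer: 196 20 20 20

Derivation:
Op 1: fork(P0) -> P1. 2 ppages; refcounts: pp0:2 pp1:2
Op 2: write(P1, v1, 184). refcount(pp1)=2>1 -> COPY to pp2. 3 ppages; refcounts: pp0:2 pp1:1 pp2:1
Op 3: read(P1, v0) -> 20. No state change.
Op 4: write(P0, v1, 198). refcount(pp1)=1 -> write in place. 3 ppages; refcounts: pp0:2 pp1:1 pp2:1
Op 5: fork(P0) -> P2. 3 ppages; refcounts: pp0:3 pp1:2 pp2:1
Op 6: fork(P2) -> P3. 3 ppages; refcounts: pp0:4 pp1:3 pp2:1
Op 7: write(P0, v0, 196). refcount(pp0)=4>1 -> COPY to pp3. 4 ppages; refcounts: pp0:3 pp1:3 pp2:1 pp3:1
Op 8: write(P2, v1, 110). refcount(pp1)=3>1 -> COPY to pp4. 5 ppages; refcounts: pp0:3 pp1:2 pp2:1 pp3:1 pp4:1
P0: v0 -> pp3 = 196
P1: v0 -> pp0 = 20
P2: v0 -> pp0 = 20
P3: v0 -> pp0 = 20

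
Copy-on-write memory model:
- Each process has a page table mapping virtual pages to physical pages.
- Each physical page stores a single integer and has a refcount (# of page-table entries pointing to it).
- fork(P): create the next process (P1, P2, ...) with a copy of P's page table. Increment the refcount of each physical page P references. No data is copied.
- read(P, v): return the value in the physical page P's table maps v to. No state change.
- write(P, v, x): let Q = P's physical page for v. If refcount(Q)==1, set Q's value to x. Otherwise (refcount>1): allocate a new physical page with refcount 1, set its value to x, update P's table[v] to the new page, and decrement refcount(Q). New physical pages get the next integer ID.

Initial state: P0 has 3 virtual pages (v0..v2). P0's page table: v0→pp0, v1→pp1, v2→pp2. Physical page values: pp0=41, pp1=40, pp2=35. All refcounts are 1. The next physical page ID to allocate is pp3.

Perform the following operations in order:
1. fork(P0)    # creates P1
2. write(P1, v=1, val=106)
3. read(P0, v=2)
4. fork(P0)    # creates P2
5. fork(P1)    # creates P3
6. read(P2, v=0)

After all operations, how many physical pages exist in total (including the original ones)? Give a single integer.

Answer: 4

Derivation:
Op 1: fork(P0) -> P1. 3 ppages; refcounts: pp0:2 pp1:2 pp2:2
Op 2: write(P1, v1, 106). refcount(pp1)=2>1 -> COPY to pp3. 4 ppages; refcounts: pp0:2 pp1:1 pp2:2 pp3:1
Op 3: read(P0, v2) -> 35. No state change.
Op 4: fork(P0) -> P2. 4 ppages; refcounts: pp0:3 pp1:2 pp2:3 pp3:1
Op 5: fork(P1) -> P3. 4 ppages; refcounts: pp0:4 pp1:2 pp2:4 pp3:2
Op 6: read(P2, v0) -> 41. No state change.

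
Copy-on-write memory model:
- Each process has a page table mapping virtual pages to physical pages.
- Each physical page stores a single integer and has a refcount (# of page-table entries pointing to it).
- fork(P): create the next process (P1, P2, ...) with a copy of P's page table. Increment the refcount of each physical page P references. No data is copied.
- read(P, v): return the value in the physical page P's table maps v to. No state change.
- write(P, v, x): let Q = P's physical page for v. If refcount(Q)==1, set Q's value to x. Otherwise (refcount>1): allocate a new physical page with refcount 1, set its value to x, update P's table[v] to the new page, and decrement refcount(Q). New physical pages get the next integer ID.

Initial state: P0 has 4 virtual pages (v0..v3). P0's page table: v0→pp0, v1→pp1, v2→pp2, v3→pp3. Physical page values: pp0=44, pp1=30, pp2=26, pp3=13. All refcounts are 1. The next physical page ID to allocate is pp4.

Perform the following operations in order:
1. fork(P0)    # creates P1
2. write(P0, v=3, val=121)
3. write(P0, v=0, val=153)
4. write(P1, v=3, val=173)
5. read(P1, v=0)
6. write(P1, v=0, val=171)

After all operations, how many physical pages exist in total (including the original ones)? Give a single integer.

Op 1: fork(P0) -> P1. 4 ppages; refcounts: pp0:2 pp1:2 pp2:2 pp3:2
Op 2: write(P0, v3, 121). refcount(pp3)=2>1 -> COPY to pp4. 5 ppages; refcounts: pp0:2 pp1:2 pp2:2 pp3:1 pp4:1
Op 3: write(P0, v0, 153). refcount(pp0)=2>1 -> COPY to pp5. 6 ppages; refcounts: pp0:1 pp1:2 pp2:2 pp3:1 pp4:1 pp5:1
Op 4: write(P1, v3, 173). refcount(pp3)=1 -> write in place. 6 ppages; refcounts: pp0:1 pp1:2 pp2:2 pp3:1 pp4:1 pp5:1
Op 5: read(P1, v0) -> 44. No state change.
Op 6: write(P1, v0, 171). refcount(pp0)=1 -> write in place. 6 ppages; refcounts: pp0:1 pp1:2 pp2:2 pp3:1 pp4:1 pp5:1

Answer: 6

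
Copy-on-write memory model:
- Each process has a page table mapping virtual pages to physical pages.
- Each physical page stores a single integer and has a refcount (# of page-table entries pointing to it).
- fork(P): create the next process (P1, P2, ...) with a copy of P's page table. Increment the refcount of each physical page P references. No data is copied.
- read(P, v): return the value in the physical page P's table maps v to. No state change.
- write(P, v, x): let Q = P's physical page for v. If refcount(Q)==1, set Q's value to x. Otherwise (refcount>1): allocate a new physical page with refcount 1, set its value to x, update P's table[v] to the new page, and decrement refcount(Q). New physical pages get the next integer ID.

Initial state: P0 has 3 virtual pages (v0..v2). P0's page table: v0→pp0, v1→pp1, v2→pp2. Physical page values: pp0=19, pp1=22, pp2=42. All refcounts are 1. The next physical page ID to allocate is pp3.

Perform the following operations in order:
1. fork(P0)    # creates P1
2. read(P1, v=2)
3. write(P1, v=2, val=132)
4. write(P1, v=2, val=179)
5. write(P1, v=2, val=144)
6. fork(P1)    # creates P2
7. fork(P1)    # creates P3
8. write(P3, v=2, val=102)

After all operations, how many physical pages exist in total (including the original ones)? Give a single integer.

Op 1: fork(P0) -> P1. 3 ppages; refcounts: pp0:2 pp1:2 pp2:2
Op 2: read(P1, v2) -> 42. No state change.
Op 3: write(P1, v2, 132). refcount(pp2)=2>1 -> COPY to pp3. 4 ppages; refcounts: pp0:2 pp1:2 pp2:1 pp3:1
Op 4: write(P1, v2, 179). refcount(pp3)=1 -> write in place. 4 ppages; refcounts: pp0:2 pp1:2 pp2:1 pp3:1
Op 5: write(P1, v2, 144). refcount(pp3)=1 -> write in place. 4 ppages; refcounts: pp0:2 pp1:2 pp2:1 pp3:1
Op 6: fork(P1) -> P2. 4 ppages; refcounts: pp0:3 pp1:3 pp2:1 pp3:2
Op 7: fork(P1) -> P3. 4 ppages; refcounts: pp0:4 pp1:4 pp2:1 pp3:3
Op 8: write(P3, v2, 102). refcount(pp3)=3>1 -> COPY to pp4. 5 ppages; refcounts: pp0:4 pp1:4 pp2:1 pp3:2 pp4:1

Answer: 5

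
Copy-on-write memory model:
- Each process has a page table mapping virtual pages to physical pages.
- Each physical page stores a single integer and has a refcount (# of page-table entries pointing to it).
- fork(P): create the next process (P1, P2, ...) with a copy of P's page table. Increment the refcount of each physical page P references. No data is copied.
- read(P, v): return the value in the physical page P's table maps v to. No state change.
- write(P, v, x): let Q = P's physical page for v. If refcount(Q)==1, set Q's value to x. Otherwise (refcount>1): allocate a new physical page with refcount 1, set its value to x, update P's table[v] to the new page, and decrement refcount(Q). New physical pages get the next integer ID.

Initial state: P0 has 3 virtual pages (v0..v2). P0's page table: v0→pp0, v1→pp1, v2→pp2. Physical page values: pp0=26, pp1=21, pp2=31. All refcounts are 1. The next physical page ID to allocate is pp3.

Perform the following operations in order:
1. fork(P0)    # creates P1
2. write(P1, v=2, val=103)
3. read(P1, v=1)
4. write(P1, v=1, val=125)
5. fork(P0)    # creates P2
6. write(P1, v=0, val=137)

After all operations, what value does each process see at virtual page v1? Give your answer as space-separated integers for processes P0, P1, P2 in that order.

Op 1: fork(P0) -> P1. 3 ppages; refcounts: pp0:2 pp1:2 pp2:2
Op 2: write(P1, v2, 103). refcount(pp2)=2>1 -> COPY to pp3. 4 ppages; refcounts: pp0:2 pp1:2 pp2:1 pp3:1
Op 3: read(P1, v1) -> 21. No state change.
Op 4: write(P1, v1, 125). refcount(pp1)=2>1 -> COPY to pp4. 5 ppages; refcounts: pp0:2 pp1:1 pp2:1 pp3:1 pp4:1
Op 5: fork(P0) -> P2. 5 ppages; refcounts: pp0:3 pp1:2 pp2:2 pp3:1 pp4:1
Op 6: write(P1, v0, 137). refcount(pp0)=3>1 -> COPY to pp5. 6 ppages; refcounts: pp0:2 pp1:2 pp2:2 pp3:1 pp4:1 pp5:1
P0: v1 -> pp1 = 21
P1: v1 -> pp4 = 125
P2: v1 -> pp1 = 21

Answer: 21 125 21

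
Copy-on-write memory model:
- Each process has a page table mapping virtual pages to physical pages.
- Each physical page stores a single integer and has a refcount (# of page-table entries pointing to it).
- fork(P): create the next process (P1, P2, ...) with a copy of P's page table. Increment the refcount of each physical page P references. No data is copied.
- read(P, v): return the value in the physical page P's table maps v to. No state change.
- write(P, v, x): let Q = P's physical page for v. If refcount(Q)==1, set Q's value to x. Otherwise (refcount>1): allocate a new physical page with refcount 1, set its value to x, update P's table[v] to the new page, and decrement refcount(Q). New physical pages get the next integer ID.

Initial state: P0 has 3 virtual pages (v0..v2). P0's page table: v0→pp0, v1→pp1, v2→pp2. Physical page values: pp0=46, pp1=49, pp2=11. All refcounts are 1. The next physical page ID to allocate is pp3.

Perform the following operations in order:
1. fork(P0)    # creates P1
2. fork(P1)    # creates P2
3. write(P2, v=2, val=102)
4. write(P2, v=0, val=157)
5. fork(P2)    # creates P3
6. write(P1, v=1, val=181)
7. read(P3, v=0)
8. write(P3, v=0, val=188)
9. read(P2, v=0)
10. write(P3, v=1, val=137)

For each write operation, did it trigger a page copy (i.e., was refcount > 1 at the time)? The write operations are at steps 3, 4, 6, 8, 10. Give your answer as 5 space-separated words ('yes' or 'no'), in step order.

Op 1: fork(P0) -> P1. 3 ppages; refcounts: pp0:2 pp1:2 pp2:2
Op 2: fork(P1) -> P2. 3 ppages; refcounts: pp0:3 pp1:3 pp2:3
Op 3: write(P2, v2, 102). refcount(pp2)=3>1 -> COPY to pp3. 4 ppages; refcounts: pp0:3 pp1:3 pp2:2 pp3:1
Op 4: write(P2, v0, 157). refcount(pp0)=3>1 -> COPY to pp4. 5 ppages; refcounts: pp0:2 pp1:3 pp2:2 pp3:1 pp4:1
Op 5: fork(P2) -> P3. 5 ppages; refcounts: pp0:2 pp1:4 pp2:2 pp3:2 pp4:2
Op 6: write(P1, v1, 181). refcount(pp1)=4>1 -> COPY to pp5. 6 ppages; refcounts: pp0:2 pp1:3 pp2:2 pp3:2 pp4:2 pp5:1
Op 7: read(P3, v0) -> 157. No state change.
Op 8: write(P3, v0, 188). refcount(pp4)=2>1 -> COPY to pp6. 7 ppages; refcounts: pp0:2 pp1:3 pp2:2 pp3:2 pp4:1 pp5:1 pp6:1
Op 9: read(P2, v0) -> 157. No state change.
Op 10: write(P3, v1, 137). refcount(pp1)=3>1 -> COPY to pp7. 8 ppages; refcounts: pp0:2 pp1:2 pp2:2 pp3:2 pp4:1 pp5:1 pp6:1 pp7:1

yes yes yes yes yes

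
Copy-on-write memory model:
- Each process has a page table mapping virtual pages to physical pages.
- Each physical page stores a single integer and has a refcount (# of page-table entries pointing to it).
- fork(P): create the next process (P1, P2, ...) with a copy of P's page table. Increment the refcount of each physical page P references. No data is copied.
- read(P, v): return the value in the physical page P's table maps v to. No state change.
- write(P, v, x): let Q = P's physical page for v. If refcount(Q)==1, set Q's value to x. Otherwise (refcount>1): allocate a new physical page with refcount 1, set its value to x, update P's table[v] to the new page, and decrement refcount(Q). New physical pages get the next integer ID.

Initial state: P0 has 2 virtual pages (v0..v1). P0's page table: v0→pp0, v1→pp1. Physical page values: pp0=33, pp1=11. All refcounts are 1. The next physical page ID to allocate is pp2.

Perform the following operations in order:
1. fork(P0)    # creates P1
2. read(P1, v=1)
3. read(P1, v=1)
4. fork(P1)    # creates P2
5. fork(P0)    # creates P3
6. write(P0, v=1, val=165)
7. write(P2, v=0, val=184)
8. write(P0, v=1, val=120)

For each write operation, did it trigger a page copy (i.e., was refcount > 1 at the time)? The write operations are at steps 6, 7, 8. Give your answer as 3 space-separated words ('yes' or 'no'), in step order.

Op 1: fork(P0) -> P1. 2 ppages; refcounts: pp0:2 pp1:2
Op 2: read(P1, v1) -> 11. No state change.
Op 3: read(P1, v1) -> 11. No state change.
Op 4: fork(P1) -> P2. 2 ppages; refcounts: pp0:3 pp1:3
Op 5: fork(P0) -> P3. 2 ppages; refcounts: pp0:4 pp1:4
Op 6: write(P0, v1, 165). refcount(pp1)=4>1 -> COPY to pp2. 3 ppages; refcounts: pp0:4 pp1:3 pp2:1
Op 7: write(P2, v0, 184). refcount(pp0)=4>1 -> COPY to pp3. 4 ppages; refcounts: pp0:3 pp1:3 pp2:1 pp3:1
Op 8: write(P0, v1, 120). refcount(pp2)=1 -> write in place. 4 ppages; refcounts: pp0:3 pp1:3 pp2:1 pp3:1

yes yes no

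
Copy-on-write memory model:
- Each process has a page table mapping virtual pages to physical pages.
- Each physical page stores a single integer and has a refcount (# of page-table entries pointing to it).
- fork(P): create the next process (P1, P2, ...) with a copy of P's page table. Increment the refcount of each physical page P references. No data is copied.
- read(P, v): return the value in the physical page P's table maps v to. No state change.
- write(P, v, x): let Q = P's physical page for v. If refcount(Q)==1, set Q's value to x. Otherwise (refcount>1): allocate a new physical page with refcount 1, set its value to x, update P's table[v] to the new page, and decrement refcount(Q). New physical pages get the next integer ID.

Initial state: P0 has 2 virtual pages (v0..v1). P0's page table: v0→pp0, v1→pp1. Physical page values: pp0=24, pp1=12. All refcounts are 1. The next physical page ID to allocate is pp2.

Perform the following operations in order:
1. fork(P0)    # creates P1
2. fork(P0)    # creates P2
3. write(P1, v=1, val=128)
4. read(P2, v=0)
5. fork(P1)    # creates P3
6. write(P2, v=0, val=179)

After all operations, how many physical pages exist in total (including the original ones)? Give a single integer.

Op 1: fork(P0) -> P1. 2 ppages; refcounts: pp0:2 pp1:2
Op 2: fork(P0) -> P2. 2 ppages; refcounts: pp0:3 pp1:3
Op 3: write(P1, v1, 128). refcount(pp1)=3>1 -> COPY to pp2. 3 ppages; refcounts: pp0:3 pp1:2 pp2:1
Op 4: read(P2, v0) -> 24. No state change.
Op 5: fork(P1) -> P3. 3 ppages; refcounts: pp0:4 pp1:2 pp2:2
Op 6: write(P2, v0, 179). refcount(pp0)=4>1 -> COPY to pp3. 4 ppages; refcounts: pp0:3 pp1:2 pp2:2 pp3:1

Answer: 4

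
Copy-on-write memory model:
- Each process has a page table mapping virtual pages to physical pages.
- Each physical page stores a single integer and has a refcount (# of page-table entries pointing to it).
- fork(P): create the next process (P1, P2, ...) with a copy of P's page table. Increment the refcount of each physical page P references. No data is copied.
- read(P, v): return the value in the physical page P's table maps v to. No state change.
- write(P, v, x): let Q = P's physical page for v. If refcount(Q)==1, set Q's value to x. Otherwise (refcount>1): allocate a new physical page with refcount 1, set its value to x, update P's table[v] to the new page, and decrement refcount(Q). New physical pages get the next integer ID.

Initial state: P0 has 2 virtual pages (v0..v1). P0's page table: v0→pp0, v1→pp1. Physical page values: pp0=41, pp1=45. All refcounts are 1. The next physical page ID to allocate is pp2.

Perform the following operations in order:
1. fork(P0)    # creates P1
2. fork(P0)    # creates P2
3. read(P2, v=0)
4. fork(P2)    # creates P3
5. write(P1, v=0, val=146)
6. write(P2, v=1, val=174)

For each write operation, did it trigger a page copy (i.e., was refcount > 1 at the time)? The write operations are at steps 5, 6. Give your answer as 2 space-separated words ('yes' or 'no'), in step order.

Op 1: fork(P0) -> P1. 2 ppages; refcounts: pp0:2 pp1:2
Op 2: fork(P0) -> P2. 2 ppages; refcounts: pp0:3 pp1:3
Op 3: read(P2, v0) -> 41. No state change.
Op 4: fork(P2) -> P3. 2 ppages; refcounts: pp0:4 pp1:4
Op 5: write(P1, v0, 146). refcount(pp0)=4>1 -> COPY to pp2. 3 ppages; refcounts: pp0:3 pp1:4 pp2:1
Op 6: write(P2, v1, 174). refcount(pp1)=4>1 -> COPY to pp3. 4 ppages; refcounts: pp0:3 pp1:3 pp2:1 pp3:1

yes yes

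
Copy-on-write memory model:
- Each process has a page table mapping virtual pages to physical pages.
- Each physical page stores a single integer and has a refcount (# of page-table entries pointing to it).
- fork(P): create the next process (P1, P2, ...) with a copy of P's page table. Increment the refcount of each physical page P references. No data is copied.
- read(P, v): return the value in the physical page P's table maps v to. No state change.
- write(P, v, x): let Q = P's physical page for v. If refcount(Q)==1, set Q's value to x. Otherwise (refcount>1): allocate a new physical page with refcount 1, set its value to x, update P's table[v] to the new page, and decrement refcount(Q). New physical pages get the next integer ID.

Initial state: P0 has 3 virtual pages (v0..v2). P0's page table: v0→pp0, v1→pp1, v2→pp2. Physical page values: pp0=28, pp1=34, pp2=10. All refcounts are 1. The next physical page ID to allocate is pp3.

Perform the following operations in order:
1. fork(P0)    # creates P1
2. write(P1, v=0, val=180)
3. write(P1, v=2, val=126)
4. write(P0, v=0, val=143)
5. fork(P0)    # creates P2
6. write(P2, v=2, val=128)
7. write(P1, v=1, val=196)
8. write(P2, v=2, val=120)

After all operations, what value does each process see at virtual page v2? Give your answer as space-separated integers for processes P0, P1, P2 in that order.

Op 1: fork(P0) -> P1. 3 ppages; refcounts: pp0:2 pp1:2 pp2:2
Op 2: write(P1, v0, 180). refcount(pp0)=2>1 -> COPY to pp3. 4 ppages; refcounts: pp0:1 pp1:2 pp2:2 pp3:1
Op 3: write(P1, v2, 126). refcount(pp2)=2>1 -> COPY to pp4. 5 ppages; refcounts: pp0:1 pp1:2 pp2:1 pp3:1 pp4:1
Op 4: write(P0, v0, 143). refcount(pp0)=1 -> write in place. 5 ppages; refcounts: pp0:1 pp1:2 pp2:1 pp3:1 pp4:1
Op 5: fork(P0) -> P2. 5 ppages; refcounts: pp0:2 pp1:3 pp2:2 pp3:1 pp4:1
Op 6: write(P2, v2, 128). refcount(pp2)=2>1 -> COPY to pp5. 6 ppages; refcounts: pp0:2 pp1:3 pp2:1 pp3:1 pp4:1 pp5:1
Op 7: write(P1, v1, 196). refcount(pp1)=3>1 -> COPY to pp6. 7 ppages; refcounts: pp0:2 pp1:2 pp2:1 pp3:1 pp4:1 pp5:1 pp6:1
Op 8: write(P2, v2, 120). refcount(pp5)=1 -> write in place. 7 ppages; refcounts: pp0:2 pp1:2 pp2:1 pp3:1 pp4:1 pp5:1 pp6:1
P0: v2 -> pp2 = 10
P1: v2 -> pp4 = 126
P2: v2 -> pp5 = 120

Answer: 10 126 120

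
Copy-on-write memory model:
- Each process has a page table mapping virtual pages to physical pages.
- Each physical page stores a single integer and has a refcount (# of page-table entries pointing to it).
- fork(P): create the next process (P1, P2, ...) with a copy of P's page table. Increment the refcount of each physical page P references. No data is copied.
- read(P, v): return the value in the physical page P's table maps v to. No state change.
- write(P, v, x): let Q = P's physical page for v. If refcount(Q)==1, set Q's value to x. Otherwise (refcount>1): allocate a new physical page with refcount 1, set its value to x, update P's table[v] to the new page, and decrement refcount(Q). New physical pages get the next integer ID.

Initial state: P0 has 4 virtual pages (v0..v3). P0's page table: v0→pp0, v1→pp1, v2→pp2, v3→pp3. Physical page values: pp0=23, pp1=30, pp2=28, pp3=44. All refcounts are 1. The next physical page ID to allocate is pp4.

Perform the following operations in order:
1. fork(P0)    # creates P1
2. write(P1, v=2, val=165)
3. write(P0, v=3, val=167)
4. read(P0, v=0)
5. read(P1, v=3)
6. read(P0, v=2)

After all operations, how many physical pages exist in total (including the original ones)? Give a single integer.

Answer: 6

Derivation:
Op 1: fork(P0) -> P1. 4 ppages; refcounts: pp0:2 pp1:2 pp2:2 pp3:2
Op 2: write(P1, v2, 165). refcount(pp2)=2>1 -> COPY to pp4. 5 ppages; refcounts: pp0:2 pp1:2 pp2:1 pp3:2 pp4:1
Op 3: write(P0, v3, 167). refcount(pp3)=2>1 -> COPY to pp5. 6 ppages; refcounts: pp0:2 pp1:2 pp2:1 pp3:1 pp4:1 pp5:1
Op 4: read(P0, v0) -> 23. No state change.
Op 5: read(P1, v3) -> 44. No state change.
Op 6: read(P0, v2) -> 28. No state change.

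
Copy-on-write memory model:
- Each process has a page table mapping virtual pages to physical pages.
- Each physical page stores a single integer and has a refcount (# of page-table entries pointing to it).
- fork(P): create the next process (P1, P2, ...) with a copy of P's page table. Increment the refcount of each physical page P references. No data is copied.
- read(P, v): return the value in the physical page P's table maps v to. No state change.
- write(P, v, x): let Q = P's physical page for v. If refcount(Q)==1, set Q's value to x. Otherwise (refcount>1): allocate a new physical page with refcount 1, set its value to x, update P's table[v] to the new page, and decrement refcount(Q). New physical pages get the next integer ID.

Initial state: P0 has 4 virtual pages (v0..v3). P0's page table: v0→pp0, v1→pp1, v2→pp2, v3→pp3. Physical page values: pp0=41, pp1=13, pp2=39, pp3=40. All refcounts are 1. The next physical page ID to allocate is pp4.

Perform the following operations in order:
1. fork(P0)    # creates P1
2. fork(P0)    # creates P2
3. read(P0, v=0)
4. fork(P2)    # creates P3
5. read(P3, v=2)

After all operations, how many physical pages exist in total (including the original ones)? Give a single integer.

Op 1: fork(P0) -> P1. 4 ppages; refcounts: pp0:2 pp1:2 pp2:2 pp3:2
Op 2: fork(P0) -> P2. 4 ppages; refcounts: pp0:3 pp1:3 pp2:3 pp3:3
Op 3: read(P0, v0) -> 41. No state change.
Op 4: fork(P2) -> P3. 4 ppages; refcounts: pp0:4 pp1:4 pp2:4 pp3:4
Op 5: read(P3, v2) -> 39. No state change.

Answer: 4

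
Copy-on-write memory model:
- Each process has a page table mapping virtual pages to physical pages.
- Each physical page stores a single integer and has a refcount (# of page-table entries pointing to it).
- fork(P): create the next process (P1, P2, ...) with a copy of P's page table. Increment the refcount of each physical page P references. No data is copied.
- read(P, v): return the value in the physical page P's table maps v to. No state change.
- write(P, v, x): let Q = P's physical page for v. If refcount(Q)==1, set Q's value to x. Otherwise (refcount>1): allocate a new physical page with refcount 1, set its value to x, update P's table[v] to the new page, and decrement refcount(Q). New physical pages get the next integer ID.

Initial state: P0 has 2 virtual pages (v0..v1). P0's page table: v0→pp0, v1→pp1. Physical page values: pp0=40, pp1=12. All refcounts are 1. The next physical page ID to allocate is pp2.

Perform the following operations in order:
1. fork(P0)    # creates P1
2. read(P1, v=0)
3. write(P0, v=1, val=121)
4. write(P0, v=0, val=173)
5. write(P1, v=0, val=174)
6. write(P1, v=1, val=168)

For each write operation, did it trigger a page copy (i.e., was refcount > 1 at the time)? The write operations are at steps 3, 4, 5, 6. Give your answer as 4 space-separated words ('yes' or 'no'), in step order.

Op 1: fork(P0) -> P1. 2 ppages; refcounts: pp0:2 pp1:2
Op 2: read(P1, v0) -> 40. No state change.
Op 3: write(P0, v1, 121). refcount(pp1)=2>1 -> COPY to pp2. 3 ppages; refcounts: pp0:2 pp1:1 pp2:1
Op 4: write(P0, v0, 173). refcount(pp0)=2>1 -> COPY to pp3. 4 ppages; refcounts: pp0:1 pp1:1 pp2:1 pp3:1
Op 5: write(P1, v0, 174). refcount(pp0)=1 -> write in place. 4 ppages; refcounts: pp0:1 pp1:1 pp2:1 pp3:1
Op 6: write(P1, v1, 168). refcount(pp1)=1 -> write in place. 4 ppages; refcounts: pp0:1 pp1:1 pp2:1 pp3:1

yes yes no no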